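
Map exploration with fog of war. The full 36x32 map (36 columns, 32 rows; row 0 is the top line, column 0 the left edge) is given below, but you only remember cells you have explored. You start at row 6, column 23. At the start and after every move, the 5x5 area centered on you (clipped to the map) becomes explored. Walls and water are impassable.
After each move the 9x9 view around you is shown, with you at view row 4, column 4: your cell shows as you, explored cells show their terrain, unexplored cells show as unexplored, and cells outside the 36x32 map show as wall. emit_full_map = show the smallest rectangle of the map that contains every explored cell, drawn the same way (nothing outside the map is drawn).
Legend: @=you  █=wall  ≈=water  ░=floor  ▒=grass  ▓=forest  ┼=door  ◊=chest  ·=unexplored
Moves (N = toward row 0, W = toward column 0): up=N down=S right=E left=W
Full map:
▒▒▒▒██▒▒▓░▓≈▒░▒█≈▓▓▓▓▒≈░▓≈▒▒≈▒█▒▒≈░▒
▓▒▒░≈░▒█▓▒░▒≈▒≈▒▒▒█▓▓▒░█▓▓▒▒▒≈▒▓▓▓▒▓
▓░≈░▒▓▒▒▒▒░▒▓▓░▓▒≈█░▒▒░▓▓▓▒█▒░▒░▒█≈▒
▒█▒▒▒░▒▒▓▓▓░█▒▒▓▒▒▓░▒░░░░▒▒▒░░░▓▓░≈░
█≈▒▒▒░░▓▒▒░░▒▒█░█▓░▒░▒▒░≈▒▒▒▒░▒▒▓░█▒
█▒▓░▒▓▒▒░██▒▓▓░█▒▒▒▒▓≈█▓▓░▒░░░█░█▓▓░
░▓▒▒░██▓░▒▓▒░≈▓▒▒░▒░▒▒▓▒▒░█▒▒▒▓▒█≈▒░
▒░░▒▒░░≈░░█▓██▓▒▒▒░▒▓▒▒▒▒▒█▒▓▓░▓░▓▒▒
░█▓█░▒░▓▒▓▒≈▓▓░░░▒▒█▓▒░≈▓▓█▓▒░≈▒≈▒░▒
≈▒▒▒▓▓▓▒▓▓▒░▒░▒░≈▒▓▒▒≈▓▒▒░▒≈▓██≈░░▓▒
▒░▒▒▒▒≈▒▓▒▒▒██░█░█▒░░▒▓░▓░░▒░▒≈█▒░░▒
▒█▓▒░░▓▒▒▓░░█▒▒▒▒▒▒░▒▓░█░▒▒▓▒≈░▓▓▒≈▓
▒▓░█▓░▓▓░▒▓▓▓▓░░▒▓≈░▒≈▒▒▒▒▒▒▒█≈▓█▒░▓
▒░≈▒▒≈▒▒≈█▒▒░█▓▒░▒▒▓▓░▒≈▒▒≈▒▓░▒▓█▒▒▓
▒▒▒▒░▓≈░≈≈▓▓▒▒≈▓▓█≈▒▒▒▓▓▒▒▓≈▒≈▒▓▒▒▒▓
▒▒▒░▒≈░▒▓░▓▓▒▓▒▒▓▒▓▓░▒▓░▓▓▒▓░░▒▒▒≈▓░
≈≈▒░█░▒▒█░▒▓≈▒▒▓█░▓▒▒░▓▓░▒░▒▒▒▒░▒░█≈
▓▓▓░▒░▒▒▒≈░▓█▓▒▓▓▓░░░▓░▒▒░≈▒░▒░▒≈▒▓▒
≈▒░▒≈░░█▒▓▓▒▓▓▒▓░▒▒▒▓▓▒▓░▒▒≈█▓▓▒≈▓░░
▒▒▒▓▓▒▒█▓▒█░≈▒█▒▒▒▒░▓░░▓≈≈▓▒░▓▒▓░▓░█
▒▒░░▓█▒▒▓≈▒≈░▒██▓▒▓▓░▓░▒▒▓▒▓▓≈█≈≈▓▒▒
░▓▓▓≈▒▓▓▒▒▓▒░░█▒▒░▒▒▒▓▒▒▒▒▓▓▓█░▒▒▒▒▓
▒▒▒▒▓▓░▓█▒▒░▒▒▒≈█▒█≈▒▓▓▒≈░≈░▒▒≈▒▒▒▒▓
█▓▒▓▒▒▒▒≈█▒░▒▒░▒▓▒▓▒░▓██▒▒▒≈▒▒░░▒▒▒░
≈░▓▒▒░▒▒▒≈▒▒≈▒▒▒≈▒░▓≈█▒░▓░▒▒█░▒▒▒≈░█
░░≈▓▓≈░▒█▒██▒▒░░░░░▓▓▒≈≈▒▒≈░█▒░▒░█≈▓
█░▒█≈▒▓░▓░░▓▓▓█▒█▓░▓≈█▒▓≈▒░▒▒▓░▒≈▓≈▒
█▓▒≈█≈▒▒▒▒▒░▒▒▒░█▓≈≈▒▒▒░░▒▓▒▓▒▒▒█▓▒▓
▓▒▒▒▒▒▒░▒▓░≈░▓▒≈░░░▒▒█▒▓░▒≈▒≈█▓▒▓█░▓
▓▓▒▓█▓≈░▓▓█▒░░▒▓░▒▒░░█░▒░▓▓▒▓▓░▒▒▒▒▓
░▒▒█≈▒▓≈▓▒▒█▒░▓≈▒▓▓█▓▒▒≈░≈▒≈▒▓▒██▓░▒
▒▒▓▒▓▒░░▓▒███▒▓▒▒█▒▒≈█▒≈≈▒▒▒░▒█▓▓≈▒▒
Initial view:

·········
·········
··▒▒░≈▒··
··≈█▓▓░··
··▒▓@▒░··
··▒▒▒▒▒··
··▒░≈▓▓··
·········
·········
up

·········
·········
··░░░░▒··
··▒▒░≈▒··
··≈█@▓░··
··▒▓▒▒░··
··▒▒▒▒▒··
··▒░≈▓▓··
·········

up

·········
·········
··▒░▓▓▓··
··░░░░▒··
··▒▒@≈▒··
··≈█▓▓░··
··▒▓▒▒░··
··▒▒▒▒▒··
··▒░≈▓▓··

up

█████████
·········
··▒░█▓▓··
··▒░▓▓▓··
··░░@░▒··
··▒▒░≈▒··
··≈█▓▓░··
··▒▓▒▒░··
··▒▒▒▒▒··

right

█████████
·········
·▒░█▓▓▒··
·▒░▓▓▓▒··
·░░░@▒▒··
·▒▒░≈▒▒··
·≈█▓▓░▒··
·▒▓▒▒░···
·▒▒▒▒▒···

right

█████████
·········
▒░█▓▓▒▒··
▒░▓▓▓▒█··
░░░░@▒▒··
▒▒░≈▒▒▒··
≈█▓▓░▒░··
▒▓▒▒░····
▒▒▒▒▒····

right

█████████
·········
░█▓▓▒▒▒··
░▓▓▓▒█▒··
░░░▒@▒░··
▒░≈▒▒▒▒··
█▓▓░▒░░··
▓▒▒░·····
▒▒▒▒·····

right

█████████
·········
█▓▓▒▒▒≈··
▓▓▓▒█▒░··
░░▒▒@░░··
░≈▒▒▒▒░··
▓▓░▒░░░··
▒▒░······
▒▒▒······

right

█████████
·········
▓▓▒▒▒≈▒··
▓▓▒█▒░▒··
░▒▒▒@░░··
≈▒▒▒▒░▒··
▓░▒░░░█··
▒░·······
▒▒·······

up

█████████
█████████
··▒▒≈▒█··
▓▓▒▒▒≈▒··
▓▓▒█@░▒··
░▒▒▒░░░··
≈▒▒▒▒░▒··
▓░▒░░░█··
▒░·······

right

█████████
█████████
·▒▒≈▒█▒··
▓▒▒▒≈▒▓··
▓▒█▒@▒░··
▒▒▒░░░▓··
▒▒▒▒░▒▒··
░▒░░░█···
░········

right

█████████
█████████
▒▒≈▒█▒▒··
▒▒▒≈▒▓▓··
▒█▒░@░▒··
▒▒░░░▓▓··
▒▒▒░▒▒▓··
▒░░░█····
·········

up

█████████
█████████
█████████
▒▒≈▒█▒▒··
▒▒▒≈@▓▓··
▒█▒░▒░▒··
▒▒░░░▓▓··
▒▒▒░▒▒▓··
▒░░░█····

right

█████████
█████████
█████████
▒≈▒█▒▒≈··
▒▒≈▒@▓▓··
█▒░▒░▒█··
▒░░░▓▓░··
▒▒░▒▒▓···
░░░█·····

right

█████████
█████████
█████████
≈▒█▒▒≈░·█
▒≈▒▓@▓▒·█
▒░▒░▒█≈·█
░░░▓▓░≈·█
▒░▒▒▓···█
░░█·····█

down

█████████
█████████
≈▒█▒▒≈░·█
▒≈▒▓▓▓▒·█
▒░▒░@█≈·█
░░░▓▓░≈·█
▒░▒▒▓░█·█
░░█·····█
········█

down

█████████
≈▒█▒▒≈░·█
▒≈▒▓▓▓▒·█
▒░▒░▒█≈·█
░░░▓@░≈·█
▒░▒▒▓░█·█
░░█░█▓▓·█
········█
········█

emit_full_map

·····▒▒≈▒█▒▒≈░
▒░█▓▓▒▒▒≈▒▓▓▓▒
▒░▓▓▓▒█▒░▒░▒█≈
░░░░▒▒▒░░░▓@░≈
▒▒░≈▒▒▒▒░▒▒▓░█
≈█▓▓░▒░░░█░█▓▓
▒▓▒▒░·········
▒▒▒▒▒·········
▒░≈▓▓·········

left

█████████
▒≈▒█▒▒≈░·
▒▒≈▒▓▓▓▒·
█▒░▒░▒█≈·
▒░░░@▓░≈·
▒▒░▒▒▓░█·
░░░█░█▓▓·
·········
·········

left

█████████
▒▒≈▒█▒▒≈░
▒▒▒≈▒▓▓▓▒
▒█▒░▒░▒█≈
▒▒░░@▓▓░≈
▒▒▒░▒▒▓░█
▒░░░█░█▓▓
·········
·········

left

█████████
·▒▒≈▒█▒▒≈
▓▒▒▒≈▒▓▓▓
▓▒█▒░▒░▒█
▒▒▒░@░▓▓░
▒▒▒▒░▒▒▓░
░▒░░░█░█▓
░········
▒········

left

█████████
··▒▒≈▒█▒▒
▓▓▒▒▒≈▒▓▓
▓▓▒█▒░▒░▒
░▒▒▒@░░▓▓
≈▒▒▒▒░▒▒▓
▓░▒░░░█░█
▒░·······
▒▒·······

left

█████████
···▒▒≈▒█▒
█▓▓▒▒▒≈▒▓
▓▓▓▒█▒░▒░
░░▒▒@░░░▓
░≈▒▒▒▒░▒▒
▓▓░▒░░░█░
▒▒░······
▒▒▒······

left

█████████
····▒▒≈▒█
░█▓▓▒▒▒≈▒
░▓▓▓▒█▒░▒
░░░▒@▒░░░
▒░≈▒▒▒▒░▒
█▓▓░▒░░░█
▓▒▒░·····
▒▒▒▒·····

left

█████████
·····▒▒≈▒
▒░█▓▓▒▒▒≈
▒░▓▓▓▒█▒░
░░░░@▒▒░░
▒▒░≈▒▒▒▒░
≈█▓▓░▒░░░
▒▓▒▒░····
▒▒▒▒▒····

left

█████████
······▒▒≈
·▒░█▓▓▒▒▒
·▒░▓▓▓▒█▒
·░░░@▒▒▒░
·▒▒░≈▒▒▒▒
·≈█▓▓░▒░░
·▒▓▒▒░···
·▒▒▒▒▒···

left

█████████
·······▒▒
··▒░█▓▓▒▒
··▒░▓▓▓▒█
··░░@░▒▒▒
··▒▒░≈▒▒▒
··≈█▓▓░▒░
··▒▓▒▒░··
··▒▒▒▒▒··

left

█████████
········▒
··▓▒░█▓▓▒
··▒▒░▓▓▓▒
··▒░@░░▒▒
··░▒▒░≈▒▒
··▓≈█▓▓░▒
···▒▓▒▒░·
···▒▒▒▒▒·

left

█████████
·········
··▓▓▒░█▓▓
··░▒▒░▓▓▓
··░▒@░░░▒
··▒░▒▒░≈▒
··▒▓≈█▓▓░
····▒▓▒▒░
····▒▒▒▒▒

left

█████████
·········
··█▓▓▒░█▓
··█░▒▒░▓▓
··▓░@░░░░
··░▒░▒▒░≈
··▒▒▓≈█▓▓
·····▒▓▒▒
·····▒▒▒▒

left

█████████
·········
··▒█▓▓▒░█
··≈█░▒▒░▓
··▒▓@▒░░░
··▓░▒░▒▒░
··▒▒▒▓≈█▓
······▒▓▒
······▒▒▒

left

█████████
·········
··▒▒█▓▓▒░
··▒≈█░▒▒░
··▒▒@░▒░░
··█▓░▒░▒▒
··▒▒▒▒▓≈█
·······▒▓
·······▒▒

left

█████████
·········
··▒▒▒█▓▓▒
··▓▒≈█░▒▒
··▓▒@▓░▒░
··░█▓░▒░▒
··█▒▒▒▒▓≈
········▒
········▒

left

█████████
·········
··≈▒▒▒█▓▓
··░▓▒≈█░▒
··▒▓@▒▓░▒
··█░█▓░▒░
··░█▒▒▒▒▓
·········
·········

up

█████████
█████████
··▒█≈▓▓··
··≈▒▒▒█▓▓
··░▓@≈█░▒
··▒▓▒▒▓░▒
··█░█▓░▒░
··░█▒▒▒▒▓
·········

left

█████████
█████████
··░▒█≈▓▓·
··▒≈▒▒▒█▓
··▓░@▒≈█░
··▒▒▓▒▒▓░
··▒█░█▓░▒
···░█▒▒▒▒
·········

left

█████████
█████████
··▒░▒█≈▓▓
··≈▒≈▒▒▒█
··▓▓@▓▒≈█
··█▒▒▓▒▒▓
··▒▒█░█▓░
····░█▒▒▒
·········

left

█████████
█████████
··≈▒░▒█≈▓
··▒≈▒≈▒▒▒
··▒▓@░▓▒≈
··░█▒▒▓▒▒
··░▒▒█░█▓
·····░█▒▒
·········

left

█████████
█████████
··▓≈▒░▒█≈
··░▒≈▒≈▒▒
··░▒@▓░▓▒
··▓░█▒▒▓▒
··░░▒▒█░█
······░█▒
·········

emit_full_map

▓≈▒░▒█≈▓▓·······▒▒≈▒█▒▒≈░
░▒≈▒≈▒▒▒█▓▓▒░█▓▓▒▒▒≈▒▓▓▓▒
░▒@▓░▓▒≈█░▒▒░▓▓▓▒█▒░▒░▒█≈
▓░█▒▒▓▒▒▓░▒░░░░▒▒▒░░░▓▓░≈
░░▒▒█░█▓░▒░▒▒░≈▒▒▒▒░▒▒▓░█
····░█▒▒▒▒▓≈█▓▓░▒░░░█░█▓▓
···········▒▓▒▒░·········
···········▒▒▒▒▒·········
···········▒░≈▓▓·········

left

█████████
█████████
··░▓≈▒░▒█
··▒░▒≈▒≈▒
··▒░@▓▓░▓
··▓▓░█▒▒▓
··▒░░▒▒█░
·······░█
·········

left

█████████
█████████
··▓░▓≈▒░▒
··▓▒░▒≈▒≈
··▒▒@▒▓▓░
··▓▓▓░█▒▒
··▒▒░░▒▒█
········░
·········

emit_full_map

▓░▓≈▒░▒█≈▓▓·······▒▒≈▒█▒▒≈░
▓▒░▒≈▒≈▒▒▒█▓▓▒░█▓▓▒▒▒≈▒▓▓▓▒
▒▒@▒▓▓░▓▒≈█░▒▒░▓▓▓▒█▒░▒░▒█≈
▓▓▓░█▒▒▓▒▒▓░▒░░░░▒▒▒░░░▓▓░≈
▒▒░░▒▒█░█▓░▒░▒▒░≈▒▒▒▒░▒▒▓░█
······░█▒▒▒▒▓≈█▓▓░▒░░░█░█▓▓
·············▒▓▒▒░·········
·············▒▒▒▒▒·········
·············▒░≈▓▓·········


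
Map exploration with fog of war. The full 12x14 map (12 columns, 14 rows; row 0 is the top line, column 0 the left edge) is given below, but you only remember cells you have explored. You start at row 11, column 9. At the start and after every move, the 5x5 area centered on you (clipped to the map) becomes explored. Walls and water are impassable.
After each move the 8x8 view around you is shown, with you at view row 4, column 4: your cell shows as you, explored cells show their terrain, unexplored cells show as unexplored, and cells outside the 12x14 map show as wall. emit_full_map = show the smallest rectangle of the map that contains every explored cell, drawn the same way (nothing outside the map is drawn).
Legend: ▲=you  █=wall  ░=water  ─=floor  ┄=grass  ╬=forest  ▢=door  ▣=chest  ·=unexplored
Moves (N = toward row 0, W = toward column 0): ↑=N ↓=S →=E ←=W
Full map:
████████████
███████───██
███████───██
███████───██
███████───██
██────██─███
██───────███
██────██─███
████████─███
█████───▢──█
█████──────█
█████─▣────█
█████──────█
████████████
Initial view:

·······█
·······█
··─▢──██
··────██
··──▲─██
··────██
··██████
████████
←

········
········
··──▢──█
··─────█
··▣─▲──█
··─────█
··██████
████████

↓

········
··──▢──█
··─────█
··▣────█
··──▲──█
··██████
████████
████████

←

········
···──▢──
··──────
··─▣────
··──▲───
··██████
████████
████████

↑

········
········
··───▢──
··──────
··─▣▲───
··──────
··██████
████████

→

········
········
·───▢──█
·──────█
·─▣─▲──█
·──────█
·███████
████████

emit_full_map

───▢──█
──────█
─▣─▲──█
──────█
███████

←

········
········
··───▢──
··──────
··─▣▲───
··──────
··██████
████████

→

········
········
·───▢──█
·──────█
·─▣─▲──█
·──────█
·███████
████████

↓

········
·───▢──█
·──────█
·─▣────█
·───▲──█
·███████
████████
████████

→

·······█
───▢──██
──────██
─▣────██
────▲─██
████████
████████
████████

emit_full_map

───▢──█
──────█
─▣────█
────▲─█
███████

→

······██
──▢──███
─────███
▣────███
────▲███
████████
████████
████████

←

·······█
───▢──██
──────██
─▣────██
────▲─██
████████
████████
████████

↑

·······█
·······█
───▢──██
──────██
─▣──▲─██
──────██
████████
████████


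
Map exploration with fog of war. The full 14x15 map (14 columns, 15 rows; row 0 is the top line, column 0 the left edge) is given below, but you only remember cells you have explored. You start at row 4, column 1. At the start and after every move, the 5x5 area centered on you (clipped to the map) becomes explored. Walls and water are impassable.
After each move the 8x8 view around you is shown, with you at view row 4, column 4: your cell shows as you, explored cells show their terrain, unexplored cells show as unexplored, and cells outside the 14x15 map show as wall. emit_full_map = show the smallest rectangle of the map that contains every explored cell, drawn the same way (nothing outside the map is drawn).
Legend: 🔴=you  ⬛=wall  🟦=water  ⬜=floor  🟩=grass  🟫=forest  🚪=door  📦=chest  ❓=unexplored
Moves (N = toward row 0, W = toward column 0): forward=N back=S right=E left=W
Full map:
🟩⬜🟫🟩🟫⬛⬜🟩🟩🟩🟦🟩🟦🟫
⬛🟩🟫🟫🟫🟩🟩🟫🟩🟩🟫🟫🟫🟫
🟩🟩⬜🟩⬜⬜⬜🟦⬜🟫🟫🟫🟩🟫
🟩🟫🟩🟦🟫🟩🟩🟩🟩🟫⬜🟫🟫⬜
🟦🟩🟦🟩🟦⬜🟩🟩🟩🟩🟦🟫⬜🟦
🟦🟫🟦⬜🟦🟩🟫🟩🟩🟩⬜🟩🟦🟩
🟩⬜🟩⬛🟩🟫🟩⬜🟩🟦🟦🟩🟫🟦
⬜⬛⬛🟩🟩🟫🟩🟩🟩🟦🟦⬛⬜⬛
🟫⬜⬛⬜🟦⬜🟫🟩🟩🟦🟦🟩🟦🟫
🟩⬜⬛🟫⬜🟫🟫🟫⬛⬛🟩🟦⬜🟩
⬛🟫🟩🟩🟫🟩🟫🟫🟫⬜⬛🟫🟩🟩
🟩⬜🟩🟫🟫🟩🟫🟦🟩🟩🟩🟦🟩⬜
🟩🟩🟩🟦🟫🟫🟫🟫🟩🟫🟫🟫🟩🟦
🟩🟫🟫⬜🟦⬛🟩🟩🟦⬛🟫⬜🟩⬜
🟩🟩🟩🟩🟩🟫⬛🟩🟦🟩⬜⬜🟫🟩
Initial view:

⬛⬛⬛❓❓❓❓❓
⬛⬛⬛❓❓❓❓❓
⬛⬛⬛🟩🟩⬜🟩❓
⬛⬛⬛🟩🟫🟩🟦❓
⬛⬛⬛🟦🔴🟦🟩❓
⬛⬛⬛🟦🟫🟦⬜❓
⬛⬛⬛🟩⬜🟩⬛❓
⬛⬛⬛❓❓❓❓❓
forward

⬛⬛⬛⬛⬛⬛⬛⬛
⬛⬛⬛❓❓❓❓❓
⬛⬛⬛⬛🟩🟫🟫❓
⬛⬛⬛🟩🟩⬜🟩❓
⬛⬛⬛🟩🔴🟩🟦❓
⬛⬛⬛🟦🟩🟦🟩❓
⬛⬛⬛🟦🟫🟦⬜❓
⬛⬛⬛🟩⬜🟩⬛❓

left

⬛⬛⬛⬛⬛⬛⬛⬛
⬛⬛⬛⬛❓❓❓❓
⬛⬛⬛⬛⬛🟩🟫🟫
⬛⬛⬛⬛🟩🟩⬜🟩
⬛⬛⬛⬛🔴🟫🟩🟦
⬛⬛⬛⬛🟦🟩🟦🟩
⬛⬛⬛⬛🟦🟫🟦⬜
⬛⬛⬛⬛🟩⬜🟩⬛

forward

⬛⬛⬛⬛⬛⬛⬛⬛
⬛⬛⬛⬛⬛⬛⬛⬛
⬛⬛⬛⬛🟩⬜🟫❓
⬛⬛⬛⬛⬛🟩🟫🟫
⬛⬛⬛⬛🔴🟩⬜🟩
⬛⬛⬛⬛🟩🟫🟩🟦
⬛⬛⬛⬛🟦🟩🟦🟩
⬛⬛⬛⬛🟦🟫🟦⬜

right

⬛⬛⬛⬛⬛⬛⬛⬛
⬛⬛⬛⬛⬛⬛⬛⬛
⬛⬛⬛🟩⬜🟫🟩❓
⬛⬛⬛⬛🟩🟫🟫❓
⬛⬛⬛🟩🔴⬜🟩❓
⬛⬛⬛🟩🟫🟩🟦❓
⬛⬛⬛🟦🟩🟦🟩❓
⬛⬛⬛🟦🟫🟦⬜❓

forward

⬛⬛⬛⬛⬛⬛⬛⬛
⬛⬛⬛⬛⬛⬛⬛⬛
⬛⬛⬛⬛⬛⬛⬛⬛
⬛⬛⬛🟩⬜🟫🟩❓
⬛⬛⬛⬛🔴🟫🟫❓
⬛⬛⬛🟩🟩⬜🟩❓
⬛⬛⬛🟩🟫🟩🟦❓
⬛⬛⬛🟦🟩🟦🟩❓

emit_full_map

🟩⬜🟫🟩
⬛🔴🟫🟫
🟩🟩⬜🟩
🟩🟫🟩🟦
🟦🟩🟦🟩
🟦🟫🟦⬜
🟩⬜🟩⬛

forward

⬛⬛⬛⬛⬛⬛⬛⬛
⬛⬛⬛⬛⬛⬛⬛⬛
⬛⬛⬛⬛⬛⬛⬛⬛
⬛⬛⬛⬛⬛⬛⬛⬛
⬛⬛⬛🟩🔴🟫🟩❓
⬛⬛⬛⬛🟩🟫🟫❓
⬛⬛⬛🟩🟩⬜🟩❓
⬛⬛⬛🟩🟫🟩🟦❓

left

⬛⬛⬛⬛⬛⬛⬛⬛
⬛⬛⬛⬛⬛⬛⬛⬛
⬛⬛⬛⬛⬛⬛⬛⬛
⬛⬛⬛⬛⬛⬛⬛⬛
⬛⬛⬛⬛🔴⬜🟫🟩
⬛⬛⬛⬛⬛🟩🟫🟫
⬛⬛⬛⬛🟩🟩⬜🟩
⬛⬛⬛⬛🟩🟫🟩🟦

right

⬛⬛⬛⬛⬛⬛⬛⬛
⬛⬛⬛⬛⬛⬛⬛⬛
⬛⬛⬛⬛⬛⬛⬛⬛
⬛⬛⬛⬛⬛⬛⬛⬛
⬛⬛⬛🟩🔴🟫🟩❓
⬛⬛⬛⬛🟩🟫🟫❓
⬛⬛⬛🟩🟩⬜🟩❓
⬛⬛⬛🟩🟫🟩🟦❓

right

⬛⬛⬛⬛⬛⬛⬛⬛
⬛⬛⬛⬛⬛⬛⬛⬛
⬛⬛⬛⬛⬛⬛⬛⬛
⬛⬛⬛⬛⬛⬛⬛⬛
⬛⬛🟩⬜🔴🟩🟫❓
⬛⬛⬛🟩🟫🟫🟫❓
⬛⬛🟩🟩⬜🟩⬜❓
⬛⬛🟩🟫🟩🟦❓❓

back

⬛⬛⬛⬛⬛⬛⬛⬛
⬛⬛⬛⬛⬛⬛⬛⬛
⬛⬛⬛⬛⬛⬛⬛⬛
⬛⬛🟩⬜🟫🟩🟫❓
⬛⬛⬛🟩🔴🟫🟫❓
⬛⬛🟩🟩⬜🟩⬜❓
⬛⬛🟩🟫🟩🟦🟫❓
⬛⬛🟦🟩🟦🟩❓❓

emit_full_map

🟩⬜🟫🟩🟫
⬛🟩🔴🟫🟫
🟩🟩⬜🟩⬜
🟩🟫🟩🟦🟫
🟦🟩🟦🟩❓
🟦🟫🟦⬜❓
🟩⬜🟩⬛❓


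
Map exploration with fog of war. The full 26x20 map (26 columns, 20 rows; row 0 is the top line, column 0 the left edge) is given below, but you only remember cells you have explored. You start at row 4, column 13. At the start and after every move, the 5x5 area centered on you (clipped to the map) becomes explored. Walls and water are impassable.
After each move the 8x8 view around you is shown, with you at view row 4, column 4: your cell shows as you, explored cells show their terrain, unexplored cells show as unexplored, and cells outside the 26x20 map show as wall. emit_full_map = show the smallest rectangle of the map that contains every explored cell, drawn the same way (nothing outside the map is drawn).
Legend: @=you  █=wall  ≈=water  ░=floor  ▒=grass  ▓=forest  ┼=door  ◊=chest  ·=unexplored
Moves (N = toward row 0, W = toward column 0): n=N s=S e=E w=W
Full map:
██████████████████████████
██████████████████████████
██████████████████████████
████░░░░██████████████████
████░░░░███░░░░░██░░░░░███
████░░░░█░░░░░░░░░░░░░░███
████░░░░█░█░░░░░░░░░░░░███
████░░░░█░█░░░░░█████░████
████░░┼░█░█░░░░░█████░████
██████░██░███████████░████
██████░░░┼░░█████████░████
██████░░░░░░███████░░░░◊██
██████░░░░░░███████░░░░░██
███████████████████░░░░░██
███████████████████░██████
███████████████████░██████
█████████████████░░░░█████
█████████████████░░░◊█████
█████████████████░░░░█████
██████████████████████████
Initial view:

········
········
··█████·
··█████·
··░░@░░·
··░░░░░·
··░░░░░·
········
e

········
········
·██████·
·██████·
·░░░@░█·
·░░░░░░·
·░░░░░░·
········

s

········
·██████·
·██████·
·░░░░░█·
·░░░@░░·
·░░░░░░·
··░░░░█·
········

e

········
██████··
███████·
░░░░░██·
░░░░@░░·
░░░░░░░·
·░░░░██·
········

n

········
········
███████·
███████·
░░░░@██·
░░░░░░░·
░░░░░░░·
·░░░░██·

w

········
········
·███████
·███████
·░░░@░██
·░░░░░░░
·░░░░░░░
··░░░░██

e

········
········
███████·
███████·
░░░░@██·
░░░░░░░·
░░░░░░░·
·░░░░██·

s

········
███████·
███████·
░░░░░██·
░░░░@░░·
░░░░░░░·
·░░░░██·
········

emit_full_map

███████
███████
░░░░░██
░░░░@░░
░░░░░░░
·░░░░██


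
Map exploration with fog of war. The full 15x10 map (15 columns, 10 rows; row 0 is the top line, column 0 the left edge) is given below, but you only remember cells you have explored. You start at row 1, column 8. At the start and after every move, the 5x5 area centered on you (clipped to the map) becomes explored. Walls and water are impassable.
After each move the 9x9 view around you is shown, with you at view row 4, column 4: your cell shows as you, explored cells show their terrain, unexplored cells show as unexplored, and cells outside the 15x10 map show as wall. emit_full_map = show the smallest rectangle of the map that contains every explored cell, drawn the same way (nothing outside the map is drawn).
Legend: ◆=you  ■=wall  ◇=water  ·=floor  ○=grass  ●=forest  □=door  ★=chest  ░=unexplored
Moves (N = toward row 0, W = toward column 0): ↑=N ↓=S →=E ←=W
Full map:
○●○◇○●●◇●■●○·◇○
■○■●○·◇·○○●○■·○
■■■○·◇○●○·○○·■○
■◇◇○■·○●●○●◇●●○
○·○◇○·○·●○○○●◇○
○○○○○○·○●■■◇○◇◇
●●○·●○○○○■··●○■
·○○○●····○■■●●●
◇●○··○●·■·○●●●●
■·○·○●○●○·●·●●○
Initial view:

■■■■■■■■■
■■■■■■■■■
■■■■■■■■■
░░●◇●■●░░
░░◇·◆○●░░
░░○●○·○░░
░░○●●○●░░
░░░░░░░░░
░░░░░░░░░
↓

■■■■■■■■■
■■■■■■■■■
░░●◇●■●░░
░░◇·○○●░░
░░○●◆·○░░
░░○●●○●░░
░░○·●○○░░
░░░░░░░░░
░░░░░░░░░

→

■■■■■■■■■
■■■■■■■■■
░●◇●■●○░░
░◇·○○●○░░
░○●○◆○○░░
░○●●○●◇░░
░○·●○○○░░
░░░░░░░░░
░░░░░░░░░

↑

■■■■■■■■■
■■■■■■■■■
■■■■■■■■■
░●◇●■●○░░
░◇·○◆●○░░
░○●○·○○░░
░○●●○●◇░░
░○·●○○○░░
░░░░░░░░░

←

■■■■■■■■■
■■■■■■■■■
■■■■■■■■■
░░●◇●■●○░
░░◇·◆○●○░
░░○●○·○○░
░░○●●○●◇░
░░○·●○○○░
░░░░░░░░░

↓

■■■■■■■■■
■■■■■■■■■
░░●◇●■●○░
░░◇·○○●○░
░░○●◆·○○░
░░○●●○●◇░
░░○·●○○○░
░░░░░░░░░
░░░░░░░░░

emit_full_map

●◇●■●○
◇·○○●○
○●◆·○○
○●●○●◇
○·●○○○

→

■■■■■■■■■
■■■■■■■■■
░●◇●■●○░░
░◇·○○●○░░
░○●○◆○○░░
░○●●○●◇░░
░○·●○○○░░
░░░░░░░░░
░░░░░░░░░

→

■■■■■■■■■
■■■■■■■■■
●◇●■●○·░░
◇·○○●○■░░
○●○·◆○·░░
○●●○●◇●░░
○·●○○○●░░
░░░░░░░░░
░░░░░░░░░

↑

■■■■■■■■■
■■■■■■■■■
■■■■■■■■■
●◇●■●○·░░
◇·○○◆○■░░
○●○·○○·░░
○●●○●◇●░░
○·●○○○●░░
░░░░░░░░░

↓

■■■■■■■■■
■■■■■■■■■
●◇●■●○·░░
◇·○○●○■░░
○●○·◆○·░░
○●●○●◇●░░
○·●○○○●░░
░░░░░░░░░
░░░░░░░░░

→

■■■■■■■■■
■■■■■■■■■
◇●■●○·◇░■
·○○●○■·░■
●○·○◆·■░■
●●○●◇●●░■
·●○○○●◇░■
░░░░░░░░■
░░░░░░░░■

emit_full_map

●◇●■●○·◇
◇·○○●○■·
○●○·○◆·■
○●●○●◇●●
○·●○○○●◇

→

■■■■■■■■■
■■■■■■■■■
●■●○·◇○■■
○○●○■·○■■
○·○○◆■○■■
●○●◇●●○■■
●○○○●◇○■■
░░░░░░░■■
░░░░░░░■■

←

■■■■■■■■■
■■■■■■■■■
◇●■●○·◇○■
·○○●○■·○■
●○·○◆·■○■
●●○●◇●●○■
·●○○○●◇○■
░░░░░░░░■
░░░░░░░░■

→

■■■■■■■■■
■■■■■■■■■
●■●○·◇○■■
○○●○■·○■■
○·○○◆■○■■
●○●◇●●○■■
●○○○●◇○■■
░░░░░░░■■
░░░░░░░■■

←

■■■■■■■■■
■■■■■■■■■
◇●■●○·◇○■
·○○●○■·○■
●○·○◆·■○■
●●○●◇●●○■
·●○○○●◇○■
░░░░░░░░■
░░░░░░░░■

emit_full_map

●◇●■●○·◇○
◇·○○●○■·○
○●○·○◆·■○
○●●○●◇●●○
○·●○○○●◇○


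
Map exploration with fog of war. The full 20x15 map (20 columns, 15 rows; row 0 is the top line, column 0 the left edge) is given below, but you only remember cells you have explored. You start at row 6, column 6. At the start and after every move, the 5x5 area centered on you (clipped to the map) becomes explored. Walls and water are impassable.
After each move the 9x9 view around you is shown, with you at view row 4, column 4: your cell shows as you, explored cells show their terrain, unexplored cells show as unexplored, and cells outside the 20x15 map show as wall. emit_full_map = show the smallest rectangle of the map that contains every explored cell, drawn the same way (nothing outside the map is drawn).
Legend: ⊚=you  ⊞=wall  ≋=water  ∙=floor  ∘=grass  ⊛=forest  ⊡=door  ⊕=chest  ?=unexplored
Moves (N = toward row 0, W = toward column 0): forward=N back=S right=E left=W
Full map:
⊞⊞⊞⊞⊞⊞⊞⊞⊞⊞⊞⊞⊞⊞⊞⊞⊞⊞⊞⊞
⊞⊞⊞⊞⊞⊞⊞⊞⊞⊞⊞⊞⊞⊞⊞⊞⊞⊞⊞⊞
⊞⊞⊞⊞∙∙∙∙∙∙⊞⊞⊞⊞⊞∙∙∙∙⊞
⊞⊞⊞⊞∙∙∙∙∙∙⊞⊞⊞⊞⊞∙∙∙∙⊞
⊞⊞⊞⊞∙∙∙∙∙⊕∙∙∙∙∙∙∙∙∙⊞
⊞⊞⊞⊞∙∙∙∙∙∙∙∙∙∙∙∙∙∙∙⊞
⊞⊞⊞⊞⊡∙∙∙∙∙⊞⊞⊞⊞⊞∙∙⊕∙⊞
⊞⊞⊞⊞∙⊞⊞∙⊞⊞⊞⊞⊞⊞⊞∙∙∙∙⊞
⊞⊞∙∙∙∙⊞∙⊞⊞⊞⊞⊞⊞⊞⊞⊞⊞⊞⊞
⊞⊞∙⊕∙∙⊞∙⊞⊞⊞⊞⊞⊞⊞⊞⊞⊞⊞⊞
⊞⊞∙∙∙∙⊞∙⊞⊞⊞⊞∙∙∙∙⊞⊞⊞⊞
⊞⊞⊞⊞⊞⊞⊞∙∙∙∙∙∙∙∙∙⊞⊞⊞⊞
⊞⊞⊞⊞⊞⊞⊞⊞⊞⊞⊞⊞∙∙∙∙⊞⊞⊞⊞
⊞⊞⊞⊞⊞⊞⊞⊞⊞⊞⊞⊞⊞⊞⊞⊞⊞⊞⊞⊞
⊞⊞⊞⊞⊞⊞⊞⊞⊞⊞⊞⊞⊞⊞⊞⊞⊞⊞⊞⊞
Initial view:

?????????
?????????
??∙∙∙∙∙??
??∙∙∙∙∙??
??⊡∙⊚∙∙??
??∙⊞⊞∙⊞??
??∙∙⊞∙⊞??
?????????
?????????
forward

?????????
?????????
??∙∙∙∙∙??
??∙∙∙∙∙??
??∙∙⊚∙∙??
??⊡∙∙∙∙??
??∙⊞⊞∙⊞??
??∙∙⊞∙⊞??
?????????

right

?????????
?????????
?∙∙∙∙∙∙??
?∙∙∙∙∙⊕??
?∙∙∙⊚∙∙??
?⊡∙∙∙∙∙??
?∙⊞⊞∙⊞⊞??
?∙∙⊞∙⊞???
?????????

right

?????????
?????????
∙∙∙∙∙∙⊞??
∙∙∙∙∙⊕∙??
∙∙∙∙⊚∙∙??
⊡∙∙∙∙∙⊞??
∙⊞⊞∙⊞⊞⊞??
∙∙⊞∙⊞????
?????????

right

?????????
?????????
∙∙∙∙∙⊞⊞??
∙∙∙∙⊕∙∙??
∙∙∙∙⊚∙∙??
∙∙∙∙∙⊞⊞??
⊞⊞∙⊞⊞⊞⊞??
∙⊞∙⊞?????
?????????

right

?????????
?????????
∙∙∙∙⊞⊞⊞??
∙∙∙⊕∙∙∙??
∙∙∙∙⊚∙∙??
∙∙∙∙⊞⊞⊞??
⊞∙⊞⊞⊞⊞⊞??
⊞∙⊞??????
?????????

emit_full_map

∙∙∙∙∙∙⊞⊞⊞
∙∙∙∙∙⊕∙∙∙
∙∙∙∙∙∙⊚∙∙
⊡∙∙∙∙∙⊞⊞⊞
∙⊞⊞∙⊞⊞⊞⊞⊞
∙∙⊞∙⊞????

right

?????????
?????????
∙∙∙⊞⊞⊞⊞??
∙∙⊕∙∙∙∙??
∙∙∙∙⊚∙∙??
∙∙∙⊞⊞⊞⊞??
∙⊞⊞⊞⊞⊞⊞??
∙⊞???????
?????????

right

?????????
?????????
∙∙⊞⊞⊞⊞⊞??
∙⊕∙∙∙∙∙??
∙∙∙∙⊚∙∙??
∙∙⊞⊞⊞⊞⊞??
⊞⊞⊞⊞⊞⊞⊞??
⊞????????
?????????

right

?????????
?????????
∙⊞⊞⊞⊞⊞∙??
⊕∙∙∙∙∙∙??
∙∙∙∙⊚∙∙??
∙⊞⊞⊞⊞⊞∙??
⊞⊞⊞⊞⊞⊞∙??
?????????
?????????

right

?????????
?????????
⊞⊞⊞⊞⊞∙∙??
∙∙∙∙∙∙∙??
∙∙∙∙⊚∙∙??
⊞⊞⊞⊞⊞∙∙??
⊞⊞⊞⊞⊞∙∙??
?????????
?????????

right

?????????
?????????
⊞⊞⊞⊞∙∙∙??
∙∙∙∙∙∙∙??
∙∙∙∙⊚∙∙??
⊞⊞⊞⊞∙∙⊕??
⊞⊞⊞⊞∙∙∙??
?????????
?????????

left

?????????
?????????
⊞⊞⊞⊞⊞∙∙∙?
∙∙∙∙∙∙∙∙?
∙∙∙∙⊚∙∙∙?
⊞⊞⊞⊞⊞∙∙⊕?
⊞⊞⊞⊞⊞∙∙∙?
?????????
?????????

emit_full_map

∙∙∙∙∙∙⊞⊞⊞⊞⊞∙∙∙
∙∙∙∙∙⊕∙∙∙∙∙∙∙∙
∙∙∙∙∙∙∙∙∙∙⊚∙∙∙
⊡∙∙∙∙∙⊞⊞⊞⊞⊞∙∙⊕
∙⊞⊞∙⊞⊞⊞⊞⊞⊞⊞∙∙∙
∙∙⊞∙⊞?????????

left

?????????
?????????
∙⊞⊞⊞⊞⊞∙∙∙
⊕∙∙∙∙∙∙∙∙
∙∙∙∙⊚∙∙∙∙
∙⊞⊞⊞⊞⊞∙∙⊕
⊞⊞⊞⊞⊞⊞∙∙∙
?????????
?????????

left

?????????
?????????
∙∙⊞⊞⊞⊞⊞∙∙
∙⊕∙∙∙∙∙∙∙
∙∙∙∙⊚∙∙∙∙
∙∙⊞⊞⊞⊞⊞∙∙
⊞⊞⊞⊞⊞⊞⊞∙∙
⊞????????
?????????

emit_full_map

∙∙∙∙∙∙⊞⊞⊞⊞⊞∙∙∙
∙∙∙∙∙⊕∙∙∙∙∙∙∙∙
∙∙∙∙∙∙∙∙⊚∙∙∙∙∙
⊡∙∙∙∙∙⊞⊞⊞⊞⊞∙∙⊕
∙⊞⊞∙⊞⊞⊞⊞⊞⊞⊞∙∙∙
∙∙⊞∙⊞?????????


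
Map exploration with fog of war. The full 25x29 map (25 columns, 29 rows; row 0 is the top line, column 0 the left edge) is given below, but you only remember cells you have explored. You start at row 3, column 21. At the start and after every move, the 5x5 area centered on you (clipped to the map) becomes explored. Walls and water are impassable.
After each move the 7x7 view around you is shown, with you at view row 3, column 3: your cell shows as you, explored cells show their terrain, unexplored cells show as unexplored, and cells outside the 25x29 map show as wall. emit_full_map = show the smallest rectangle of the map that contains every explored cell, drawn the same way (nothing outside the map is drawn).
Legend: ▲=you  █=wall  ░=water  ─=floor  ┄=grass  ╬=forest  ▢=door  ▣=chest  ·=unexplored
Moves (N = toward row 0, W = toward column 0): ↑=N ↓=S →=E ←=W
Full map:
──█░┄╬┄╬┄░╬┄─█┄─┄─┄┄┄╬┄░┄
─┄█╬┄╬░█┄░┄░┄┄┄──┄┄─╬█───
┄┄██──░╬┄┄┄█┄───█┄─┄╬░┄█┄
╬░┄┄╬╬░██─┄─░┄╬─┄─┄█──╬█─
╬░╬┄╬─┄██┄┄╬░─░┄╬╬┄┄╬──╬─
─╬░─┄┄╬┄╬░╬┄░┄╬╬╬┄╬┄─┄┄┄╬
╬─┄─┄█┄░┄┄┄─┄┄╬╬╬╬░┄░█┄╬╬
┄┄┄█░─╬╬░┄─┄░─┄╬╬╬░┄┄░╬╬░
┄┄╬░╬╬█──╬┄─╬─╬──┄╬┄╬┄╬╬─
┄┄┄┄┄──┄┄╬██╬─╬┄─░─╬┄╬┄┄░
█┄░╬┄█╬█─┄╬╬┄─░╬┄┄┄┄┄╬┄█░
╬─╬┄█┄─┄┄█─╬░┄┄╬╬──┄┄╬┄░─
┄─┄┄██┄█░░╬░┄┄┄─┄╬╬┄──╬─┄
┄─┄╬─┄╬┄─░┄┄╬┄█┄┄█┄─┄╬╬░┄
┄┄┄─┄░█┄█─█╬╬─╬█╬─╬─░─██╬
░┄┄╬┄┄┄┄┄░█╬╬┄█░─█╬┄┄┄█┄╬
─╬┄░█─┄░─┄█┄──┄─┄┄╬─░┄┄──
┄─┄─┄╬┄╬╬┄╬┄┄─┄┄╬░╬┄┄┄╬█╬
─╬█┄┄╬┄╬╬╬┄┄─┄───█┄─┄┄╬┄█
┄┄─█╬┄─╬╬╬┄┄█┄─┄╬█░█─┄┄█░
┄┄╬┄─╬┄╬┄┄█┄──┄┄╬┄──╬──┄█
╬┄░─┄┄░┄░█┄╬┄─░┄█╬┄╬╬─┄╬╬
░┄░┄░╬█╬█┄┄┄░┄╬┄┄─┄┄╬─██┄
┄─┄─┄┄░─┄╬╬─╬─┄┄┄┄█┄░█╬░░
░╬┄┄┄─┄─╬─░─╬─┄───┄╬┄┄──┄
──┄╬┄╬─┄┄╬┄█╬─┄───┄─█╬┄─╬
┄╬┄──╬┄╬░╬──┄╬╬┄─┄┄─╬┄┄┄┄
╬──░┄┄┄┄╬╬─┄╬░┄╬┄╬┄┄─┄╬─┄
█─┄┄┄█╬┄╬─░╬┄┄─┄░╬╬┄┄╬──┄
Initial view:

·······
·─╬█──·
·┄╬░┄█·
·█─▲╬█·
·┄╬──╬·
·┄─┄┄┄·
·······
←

·······
·┄─╬█──
·─┄╬░┄█
·┄█▲─╬█
·┄┄╬──╬
·╬┄─┄┄┄
·······

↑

███████
·┄┄┄╬┄·
·┄─╬█──
·─┄▲░┄█
·┄█──╬█
·┄┄╬──╬
·╬┄─┄┄┄

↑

███████
███████
·┄┄┄╬┄·
·┄─▲█──
·─┄╬░┄█
·┄█──╬█
·┄┄╬──╬

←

███████
███████
·─┄┄┄╬┄
·┄┄▲╬█─
·┄─┄╬░┄
·─┄█──╬
··┄┄╬──

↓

███████
·─┄┄┄╬┄
·┄┄─╬█─
·┄─▲╬░┄
·─┄█──╬
·╬┄┄╬──
··╬┄─┄┄

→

███████
─┄┄┄╬┄·
┄┄─╬█──
┄─┄▲░┄█
─┄█──╬█
╬┄┄╬──╬
·╬┄─┄┄┄

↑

███████
███████
─┄┄┄╬┄·
┄┄─▲█──
┄─┄╬░┄█
─┄█──╬█
╬┄┄╬──╬

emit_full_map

─┄┄┄╬┄·
┄┄─▲█──
┄─┄╬░┄█
─┄█──╬█
╬┄┄╬──╬
·╬┄─┄┄┄

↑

███████
███████
███████
─┄┄▲╬┄·
┄┄─╬█──
┄─┄╬░┄█
─┄█──╬█

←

███████
███████
███████
·─┄▲┄╬┄
·┄┄─╬█─
·┄─┄╬░┄
·─┄█──╬

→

███████
███████
███████
─┄┄▲╬┄·
┄┄─╬█──
┄─┄╬░┄█
─┄█──╬█

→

███████
███████
███████
┄┄┄▲┄░·
┄─╬█──·
─┄╬░┄█·
┄█──╬█·

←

███████
███████
███████
─┄┄▲╬┄░
┄┄─╬█──
┄─┄╬░┄█
─┄█──╬█

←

███████
███████
███████
·─┄▲┄╬┄
·┄┄─╬█─
·┄─┄╬░┄
·─┄█──╬

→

███████
███████
███████
─┄┄▲╬┄░
┄┄─╬█──
┄─┄╬░┄█
─┄█──╬█

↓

███████
███████
─┄┄┄╬┄░
┄┄─▲█──
┄─┄╬░┄█
─┄█──╬█
╬┄┄╬──╬

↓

███████
─┄┄┄╬┄░
┄┄─╬█──
┄─┄▲░┄█
─┄█──╬█
╬┄┄╬──╬
·╬┄─┄┄┄

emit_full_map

─┄┄┄╬┄░
┄┄─╬█──
┄─┄▲░┄█
─┄█──╬█
╬┄┄╬──╬
·╬┄─┄┄┄

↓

─┄┄┄╬┄░
┄┄─╬█──
┄─┄╬░┄█
─┄█▲─╬█
╬┄┄╬──╬
·╬┄─┄┄┄
·······

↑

███████
─┄┄┄╬┄░
┄┄─╬█──
┄─┄▲░┄█
─┄█──╬█
╬┄┄╬──╬
·╬┄─┄┄┄

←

███████
·─┄┄┄╬┄
·┄┄─╬█─
·┄─▲╬░┄
·─┄█──╬
·╬┄┄╬──
··╬┄─┄┄
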